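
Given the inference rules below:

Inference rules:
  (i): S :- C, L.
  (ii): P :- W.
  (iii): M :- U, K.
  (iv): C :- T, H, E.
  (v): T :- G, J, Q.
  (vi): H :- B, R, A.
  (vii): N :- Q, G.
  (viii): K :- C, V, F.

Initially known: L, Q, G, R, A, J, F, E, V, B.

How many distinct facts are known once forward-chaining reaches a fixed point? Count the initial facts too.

16

Round 1: (v) [T :- G, J, Q.]; (vi) [H :- B, R, A.]; (vii) [N :- Q, G.]. New: T, H, N.
Round 2: (iv) [C :- T, H, E.]. New: C.
Round 3: (i) [S :- C, L.]; (viii) [K :- C, V, F.]. New: S, K.
Closure: {A, B, C, E, F, G, H, J, K, L, N, Q, R, S, T, V} — 16 facts.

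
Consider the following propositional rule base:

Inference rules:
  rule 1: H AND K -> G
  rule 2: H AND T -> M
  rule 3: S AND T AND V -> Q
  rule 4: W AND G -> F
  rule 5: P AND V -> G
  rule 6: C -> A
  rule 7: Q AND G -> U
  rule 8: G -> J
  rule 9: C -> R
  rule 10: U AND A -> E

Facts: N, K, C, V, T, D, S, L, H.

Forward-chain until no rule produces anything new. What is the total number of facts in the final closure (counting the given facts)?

Round 1: rule 1 [H AND K -> G]; rule 2 [H AND T -> M]; rule 3 [S AND T AND V -> Q]; rule 6 [C -> A]; rule 9 [C -> R]. Adds G, M, Q, A, R.
Round 2: rule 7 [Q AND G -> U]; rule 8 [G -> J]. Adds U, J.
Round 3: rule 10 [U AND A -> E]. Adds E.
Closure: {A, C, D, E, G, H, J, K, L, M, N, Q, R, S, T, U, V} — 17 facts.

17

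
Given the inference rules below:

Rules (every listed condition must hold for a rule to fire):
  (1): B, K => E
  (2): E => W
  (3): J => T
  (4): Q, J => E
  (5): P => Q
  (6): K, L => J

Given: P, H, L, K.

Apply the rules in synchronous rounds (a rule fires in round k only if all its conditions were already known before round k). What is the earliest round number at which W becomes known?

3

Round 1: (5) [P => Q]; (6) [K, L => J]. Adds Q, J.
Round 2: (3) [J => T]; (4) [Q, J => E]. Adds T, E.
Round 3: (2) [E => W]. Adds W.
W first appears in round 3.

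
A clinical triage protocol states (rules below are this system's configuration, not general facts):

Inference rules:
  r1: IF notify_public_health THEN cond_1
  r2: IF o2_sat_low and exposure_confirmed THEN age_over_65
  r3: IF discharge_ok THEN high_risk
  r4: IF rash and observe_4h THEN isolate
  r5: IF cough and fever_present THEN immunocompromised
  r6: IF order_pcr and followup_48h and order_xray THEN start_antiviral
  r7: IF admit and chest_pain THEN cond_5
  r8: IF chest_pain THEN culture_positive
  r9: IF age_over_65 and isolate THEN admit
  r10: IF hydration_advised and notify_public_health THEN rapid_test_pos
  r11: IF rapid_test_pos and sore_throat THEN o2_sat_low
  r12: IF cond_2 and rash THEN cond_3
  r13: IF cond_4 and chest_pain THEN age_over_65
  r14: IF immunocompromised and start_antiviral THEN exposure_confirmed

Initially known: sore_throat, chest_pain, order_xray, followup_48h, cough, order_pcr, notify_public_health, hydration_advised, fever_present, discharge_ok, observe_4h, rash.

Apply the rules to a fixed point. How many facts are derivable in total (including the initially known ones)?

24

Round 1 — r1, r3, r4, r5, r6, r8, r10, derive cond_1, high_risk, isolate, immunocompromised, start_antiviral, culture_positive, rapid_test_pos.
Round 2 — r11, r14, derive o2_sat_low, exposure_confirmed.
Round 3 — r2, derive age_over_65.
Round 4 — r9, derive admit.
Round 5 — r7, derive cond_5.
Closure: {admit, age_over_65, chest_pain, cond_1, cond_5, cough, culture_positive, discharge_ok, exposure_confirmed, fever_present, followup_48h, high_risk, hydration_advised, immunocompromised, isolate, notify_public_health, o2_sat_low, observe_4h, order_pcr, order_xray, rapid_test_pos, rash, sore_throat, start_antiviral} — 24 facts.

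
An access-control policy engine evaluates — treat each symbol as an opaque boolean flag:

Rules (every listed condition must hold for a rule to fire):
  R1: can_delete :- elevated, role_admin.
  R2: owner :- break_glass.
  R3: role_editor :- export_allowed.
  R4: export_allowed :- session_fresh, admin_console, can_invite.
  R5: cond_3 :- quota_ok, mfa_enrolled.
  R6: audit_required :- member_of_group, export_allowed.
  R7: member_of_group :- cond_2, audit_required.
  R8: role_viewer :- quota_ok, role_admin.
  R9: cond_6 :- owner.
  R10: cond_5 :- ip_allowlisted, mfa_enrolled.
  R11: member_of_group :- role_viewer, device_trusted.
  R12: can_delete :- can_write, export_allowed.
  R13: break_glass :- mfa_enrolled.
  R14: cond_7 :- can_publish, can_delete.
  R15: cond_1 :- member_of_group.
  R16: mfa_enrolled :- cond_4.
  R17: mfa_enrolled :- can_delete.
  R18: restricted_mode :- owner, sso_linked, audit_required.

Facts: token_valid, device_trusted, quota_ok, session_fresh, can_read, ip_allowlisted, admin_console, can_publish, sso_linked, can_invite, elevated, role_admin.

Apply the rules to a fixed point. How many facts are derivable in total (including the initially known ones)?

Round 1: R1 [can_delete :- elevated, role_admin.]; R4 [export_allowed :- session_fresh, admin_console, can_invite.]; R8 [role_viewer :- quota_ok, role_admin.]. Adds can_delete, export_allowed, role_viewer.
Round 2: R3 [role_editor :- export_allowed.]; R11 [member_of_group :- role_viewer, device_trusted.]; R14 [cond_7 :- can_publish, can_delete.]; R17 [mfa_enrolled :- can_delete.]. Adds role_editor, member_of_group, cond_7, mfa_enrolled.
Round 3: R5 [cond_3 :- quota_ok, mfa_enrolled.]; R6 [audit_required :- member_of_group, export_allowed.]; R10 [cond_5 :- ip_allowlisted, mfa_enrolled.]; R13 [break_glass :- mfa_enrolled.]; R15 [cond_1 :- member_of_group.]. Adds cond_3, audit_required, cond_5, break_glass, cond_1.
Round 4: R2 [owner :- break_glass.]. Adds owner.
Round 5: R9 [cond_6 :- owner.]; R18 [restricted_mode :- owner, sso_linked, audit_required.]. Adds cond_6, restricted_mode.
Closure: {admin_console, audit_required, break_glass, can_delete, can_invite, can_publish, can_read, cond_1, cond_3, cond_5, cond_6, cond_7, device_trusted, elevated, export_allowed, ip_allowlisted, member_of_group, mfa_enrolled, owner, quota_ok, restricted_mode, role_admin, role_editor, role_viewer, session_fresh, sso_linked, token_valid} — 27 facts.

27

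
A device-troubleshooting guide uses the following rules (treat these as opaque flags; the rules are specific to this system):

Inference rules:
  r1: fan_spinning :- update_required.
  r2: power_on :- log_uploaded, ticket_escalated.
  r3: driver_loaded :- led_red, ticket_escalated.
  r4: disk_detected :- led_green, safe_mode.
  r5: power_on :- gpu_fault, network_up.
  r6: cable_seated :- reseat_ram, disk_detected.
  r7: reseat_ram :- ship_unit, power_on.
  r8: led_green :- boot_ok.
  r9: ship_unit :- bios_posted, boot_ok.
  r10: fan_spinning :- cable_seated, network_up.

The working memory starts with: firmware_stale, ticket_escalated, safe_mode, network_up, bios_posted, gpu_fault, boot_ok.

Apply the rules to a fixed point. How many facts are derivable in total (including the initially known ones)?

Round 1 — r5, r8, r9, derive power_on, led_green, ship_unit.
Round 2 — r4, r7, derive disk_detected, reseat_ram.
Round 3 — r6, derive cable_seated.
Round 4 — r10, derive fan_spinning.
Closure: {bios_posted, boot_ok, cable_seated, disk_detected, fan_spinning, firmware_stale, gpu_fault, led_green, network_up, power_on, reseat_ram, safe_mode, ship_unit, ticket_escalated} — 14 facts.

14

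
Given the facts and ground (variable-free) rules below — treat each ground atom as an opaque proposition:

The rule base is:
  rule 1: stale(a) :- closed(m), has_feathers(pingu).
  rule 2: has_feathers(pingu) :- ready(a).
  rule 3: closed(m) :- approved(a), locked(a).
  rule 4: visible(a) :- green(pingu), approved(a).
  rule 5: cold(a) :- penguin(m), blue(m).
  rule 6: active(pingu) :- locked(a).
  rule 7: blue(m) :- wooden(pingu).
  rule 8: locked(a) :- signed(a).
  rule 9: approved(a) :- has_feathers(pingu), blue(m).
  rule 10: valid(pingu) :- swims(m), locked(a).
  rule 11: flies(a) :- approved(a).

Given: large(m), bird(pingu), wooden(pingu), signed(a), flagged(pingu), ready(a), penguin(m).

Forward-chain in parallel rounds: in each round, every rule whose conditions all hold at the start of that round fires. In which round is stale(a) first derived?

Round 1: rule 2 [has_feathers(pingu) :- ready(a).]; rule 7 [blue(m) :- wooden(pingu).]; rule 8 [locked(a) :- signed(a).]. New: has_feathers(pingu), blue(m), locked(a).
Round 2: rule 5 [cold(a) :- penguin(m), blue(m).]; rule 6 [active(pingu) :- locked(a).]; rule 9 [approved(a) :- has_feathers(pingu), blue(m).]. New: cold(a), active(pingu), approved(a).
Round 3: rule 3 [closed(m) :- approved(a), locked(a).]; rule 11 [flies(a) :- approved(a).]. New: closed(m), flies(a).
Round 4: rule 1 [stale(a) :- closed(m), has_feathers(pingu).]. New: stale(a).
stale(a) first appears in round 4.

4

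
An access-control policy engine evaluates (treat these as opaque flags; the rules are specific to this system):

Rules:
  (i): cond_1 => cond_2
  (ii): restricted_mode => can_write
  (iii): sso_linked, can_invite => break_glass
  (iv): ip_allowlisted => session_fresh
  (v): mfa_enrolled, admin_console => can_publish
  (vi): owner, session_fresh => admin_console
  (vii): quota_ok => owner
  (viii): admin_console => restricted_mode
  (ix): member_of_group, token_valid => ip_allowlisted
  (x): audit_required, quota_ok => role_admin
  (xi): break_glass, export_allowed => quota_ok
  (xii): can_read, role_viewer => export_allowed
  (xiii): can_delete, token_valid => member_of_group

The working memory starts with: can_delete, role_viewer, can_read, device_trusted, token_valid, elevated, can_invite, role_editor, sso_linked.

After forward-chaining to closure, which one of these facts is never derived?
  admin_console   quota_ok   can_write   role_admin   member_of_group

Round 1 — (iii), (xii), (xiii), derive break_glass, export_allowed, member_of_group.
Round 2 — (ix), (xi), derive ip_allowlisted, quota_ok.
Round 3 — (iv), (vii), derive session_fresh, owner.
Round 4 — (vi), derive admin_console.
Round 5 — (viii), derive restricted_mode.
Round 6 — (ii), derive can_write.
Derived: admin_console (round 4), member_of_group (round 1), can_write (round 6), quota_ok (round 2). role_admin never appears in any round.

role_admin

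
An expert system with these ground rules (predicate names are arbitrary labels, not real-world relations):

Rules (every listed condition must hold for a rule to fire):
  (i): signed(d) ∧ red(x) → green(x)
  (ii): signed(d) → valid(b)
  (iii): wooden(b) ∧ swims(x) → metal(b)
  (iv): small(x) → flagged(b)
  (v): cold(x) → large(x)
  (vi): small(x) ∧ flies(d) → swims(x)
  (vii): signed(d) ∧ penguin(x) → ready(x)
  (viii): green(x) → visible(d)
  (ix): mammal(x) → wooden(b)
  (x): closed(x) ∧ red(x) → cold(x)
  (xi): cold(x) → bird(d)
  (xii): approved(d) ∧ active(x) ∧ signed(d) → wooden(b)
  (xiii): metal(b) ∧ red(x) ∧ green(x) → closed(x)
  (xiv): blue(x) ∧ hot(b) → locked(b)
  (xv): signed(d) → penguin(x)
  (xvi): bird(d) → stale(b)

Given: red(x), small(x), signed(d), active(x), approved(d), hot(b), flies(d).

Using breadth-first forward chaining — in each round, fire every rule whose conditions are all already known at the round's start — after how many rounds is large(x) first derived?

5

[1] (i) [signed(d) ∧ red(x) → green(x)]; (ii) [signed(d) → valid(b)]; (iv) [small(x) → flagged(b)]; (vi) [small(x) ∧ flies(d) → swims(x)]; (xii) [approved(d) ∧ active(x) ∧ signed(d) → wooden(b)]; (xv) [signed(d) → penguin(x)]. ⇒ new: green(x), valid(b), flagged(b), swims(x), wooden(b), penguin(x).
[2] (iii) [wooden(b) ∧ swims(x) → metal(b)]; (vii) [signed(d) ∧ penguin(x) → ready(x)]; (viii) [green(x) → visible(d)]. ⇒ new: metal(b), ready(x), visible(d).
[3] (xiii) [metal(b) ∧ red(x) ∧ green(x) → closed(x)]. ⇒ new: closed(x).
[4] (x) [closed(x) ∧ red(x) → cold(x)]. ⇒ new: cold(x).
[5] (v) [cold(x) → large(x)]; (xi) [cold(x) → bird(d)]. ⇒ new: large(x), bird(d).
large(x) first appears in round 5.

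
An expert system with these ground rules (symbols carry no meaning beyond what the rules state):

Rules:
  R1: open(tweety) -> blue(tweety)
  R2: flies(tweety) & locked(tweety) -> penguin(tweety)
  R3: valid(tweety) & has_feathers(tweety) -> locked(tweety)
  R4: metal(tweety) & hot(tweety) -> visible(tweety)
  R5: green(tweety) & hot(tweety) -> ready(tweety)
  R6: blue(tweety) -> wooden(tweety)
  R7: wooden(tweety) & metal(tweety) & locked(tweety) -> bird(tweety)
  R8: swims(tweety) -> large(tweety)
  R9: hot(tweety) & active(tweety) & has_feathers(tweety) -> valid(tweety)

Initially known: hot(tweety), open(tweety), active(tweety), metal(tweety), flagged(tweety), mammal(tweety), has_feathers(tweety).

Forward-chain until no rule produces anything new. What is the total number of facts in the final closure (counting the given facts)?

[1] R1 [open(tweety) -> blue(tweety)]; R4 [metal(tweety) & hot(tweety) -> visible(tweety)]; R9 [hot(tweety) & active(tweety) & has_feathers(tweety) -> valid(tweety)]. ⇒ new: blue(tweety), visible(tweety), valid(tweety).
[2] R3 [valid(tweety) & has_feathers(tweety) -> locked(tweety)]; R6 [blue(tweety) -> wooden(tweety)]. ⇒ new: locked(tweety), wooden(tweety).
[3] R7 [wooden(tweety) & metal(tweety) & locked(tweety) -> bird(tweety)]. ⇒ new: bird(tweety).
Closure: {active(tweety), bird(tweety), blue(tweety), flagged(tweety), has_feathers(tweety), hot(tweety), locked(tweety), mammal(tweety), metal(tweety), open(tweety), valid(tweety), visible(tweety), wooden(tweety)} — 13 facts.

13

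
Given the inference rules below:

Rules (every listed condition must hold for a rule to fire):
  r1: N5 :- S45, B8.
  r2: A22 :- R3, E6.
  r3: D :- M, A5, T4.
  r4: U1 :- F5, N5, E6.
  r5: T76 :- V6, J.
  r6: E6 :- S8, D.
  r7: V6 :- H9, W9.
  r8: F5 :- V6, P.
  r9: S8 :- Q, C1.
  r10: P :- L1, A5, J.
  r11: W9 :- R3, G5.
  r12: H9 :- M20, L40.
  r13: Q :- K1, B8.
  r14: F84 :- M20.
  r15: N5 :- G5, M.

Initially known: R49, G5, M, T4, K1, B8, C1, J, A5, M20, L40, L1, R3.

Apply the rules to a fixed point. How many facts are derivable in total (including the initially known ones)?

27

Round 1: r3 [D :- M, A5, T4.]; r10 [P :- L1, A5, J.]; r11 [W9 :- R3, G5.]; r12 [H9 :- M20, L40.]; r13 [Q :- K1, B8.]; r14 [F84 :- M20.]; r15 [N5 :- G5, M.]. New: D, P, W9, H9, Q, F84, N5.
Round 2: r7 [V6 :- H9, W9.]; r9 [S8 :- Q, C1.]. New: V6, S8.
Round 3: r5 [T76 :- V6, J.]; r6 [E6 :- S8, D.]; r8 [F5 :- V6, P.]. New: T76, E6, F5.
Round 4: r2 [A22 :- R3, E6.]; r4 [U1 :- F5, N5, E6.]. New: A22, U1.
Closure: {A22, A5, B8, C1, D, E6, F5, F84, G5, H9, J, K1, L1, L40, M, M20, N5, P, Q, R3, R49, S8, T4, T76, U1, V6, W9} — 27 facts.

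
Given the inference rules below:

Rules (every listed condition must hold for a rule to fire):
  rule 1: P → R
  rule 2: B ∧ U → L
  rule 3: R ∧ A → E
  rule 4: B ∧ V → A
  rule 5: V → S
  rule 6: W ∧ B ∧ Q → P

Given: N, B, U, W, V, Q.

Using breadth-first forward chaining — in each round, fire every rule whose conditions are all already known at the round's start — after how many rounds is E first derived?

3

Round 1: rule 2 [B ∧ U → L]; rule 4 [B ∧ V → A]; rule 5 [V → S]; rule 6 [W ∧ B ∧ Q → P]. New: L, A, S, P.
Round 2: rule 1 [P → R]. New: R.
Round 3: rule 3 [R ∧ A → E]. New: E.
E first appears in round 3.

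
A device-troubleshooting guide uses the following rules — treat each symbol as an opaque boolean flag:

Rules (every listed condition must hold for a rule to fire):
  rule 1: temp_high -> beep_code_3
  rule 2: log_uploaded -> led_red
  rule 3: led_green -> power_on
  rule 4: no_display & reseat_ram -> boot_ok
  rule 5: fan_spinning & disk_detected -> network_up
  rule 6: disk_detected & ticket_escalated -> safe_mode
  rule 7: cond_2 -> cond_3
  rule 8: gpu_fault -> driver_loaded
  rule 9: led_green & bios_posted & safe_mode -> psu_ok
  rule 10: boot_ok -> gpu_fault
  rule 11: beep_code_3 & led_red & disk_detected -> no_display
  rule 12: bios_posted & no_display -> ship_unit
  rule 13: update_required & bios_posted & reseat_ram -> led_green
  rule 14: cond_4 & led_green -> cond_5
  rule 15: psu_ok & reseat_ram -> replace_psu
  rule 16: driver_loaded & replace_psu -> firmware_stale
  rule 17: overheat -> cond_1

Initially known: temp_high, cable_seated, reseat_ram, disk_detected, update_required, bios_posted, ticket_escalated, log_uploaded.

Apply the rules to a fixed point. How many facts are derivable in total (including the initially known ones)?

Round 1: rule 1 [temp_high -> beep_code_3]; rule 2 [log_uploaded -> led_red]; rule 6 [disk_detected & ticket_escalated -> safe_mode]; rule 13 [update_required & bios_posted & reseat_ram -> led_green]. New: beep_code_3, led_red, safe_mode, led_green.
Round 2: rule 3 [led_green -> power_on]; rule 9 [led_green & bios_posted & safe_mode -> psu_ok]; rule 11 [beep_code_3 & led_red & disk_detected -> no_display]. New: power_on, psu_ok, no_display.
Round 3: rule 4 [no_display & reseat_ram -> boot_ok]; rule 12 [bios_posted & no_display -> ship_unit]; rule 15 [psu_ok & reseat_ram -> replace_psu]. New: boot_ok, ship_unit, replace_psu.
Round 4: rule 10 [boot_ok -> gpu_fault]. New: gpu_fault.
Round 5: rule 8 [gpu_fault -> driver_loaded]. New: driver_loaded.
Round 6: rule 16 [driver_loaded & replace_psu -> firmware_stale]. New: firmware_stale.
Closure: {beep_code_3, bios_posted, boot_ok, cable_seated, disk_detected, driver_loaded, firmware_stale, gpu_fault, led_green, led_red, log_uploaded, no_display, power_on, psu_ok, replace_psu, reseat_ram, safe_mode, ship_unit, temp_high, ticket_escalated, update_required} — 21 facts.

21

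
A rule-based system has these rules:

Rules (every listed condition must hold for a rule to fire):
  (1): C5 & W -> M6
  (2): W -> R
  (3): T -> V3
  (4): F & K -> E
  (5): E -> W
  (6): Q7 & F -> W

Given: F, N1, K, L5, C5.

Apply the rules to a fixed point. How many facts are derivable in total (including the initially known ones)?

Round 1 fires (4), giving E.
Round 2 fires (5), giving W.
Round 3 fires (1), (2), giving M6, R.
Closure: {C5, E, F, K, L5, M6, N1, R, W} — 9 facts.

9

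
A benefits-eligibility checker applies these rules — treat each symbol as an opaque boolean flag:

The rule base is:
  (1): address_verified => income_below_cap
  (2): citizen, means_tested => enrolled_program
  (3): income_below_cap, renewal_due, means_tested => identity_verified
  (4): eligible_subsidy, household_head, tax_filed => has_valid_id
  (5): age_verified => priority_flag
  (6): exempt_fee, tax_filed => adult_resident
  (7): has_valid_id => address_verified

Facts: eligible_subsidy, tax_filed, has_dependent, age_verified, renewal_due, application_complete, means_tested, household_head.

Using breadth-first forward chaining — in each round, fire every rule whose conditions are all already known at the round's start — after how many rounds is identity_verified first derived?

4

Round 1: (4) [eligible_subsidy, household_head, tax_filed => has_valid_id]; (5) [age_verified => priority_flag]. New: has_valid_id, priority_flag.
Round 2: (7) [has_valid_id => address_verified]. New: address_verified.
Round 3: (1) [address_verified => income_below_cap]. New: income_below_cap.
Round 4: (3) [income_below_cap, renewal_due, means_tested => identity_verified]. New: identity_verified.
identity_verified first appears in round 4.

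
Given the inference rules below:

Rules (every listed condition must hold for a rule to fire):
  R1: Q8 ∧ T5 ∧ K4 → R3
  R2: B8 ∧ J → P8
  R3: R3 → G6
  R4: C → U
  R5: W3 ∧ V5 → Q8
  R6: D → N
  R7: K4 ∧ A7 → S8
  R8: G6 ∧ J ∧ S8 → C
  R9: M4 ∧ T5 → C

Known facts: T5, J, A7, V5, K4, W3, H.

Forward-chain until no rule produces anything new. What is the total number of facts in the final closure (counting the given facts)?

13

Round 1: R5 [W3 ∧ V5 → Q8]; R7 [K4 ∧ A7 → S8]. New: Q8, S8.
Round 2: R1 [Q8 ∧ T5 ∧ K4 → R3]. New: R3.
Round 3: R3 [R3 → G6]. New: G6.
Round 4: R8 [G6 ∧ J ∧ S8 → C]. New: C.
Round 5: R4 [C → U]. New: U.
Closure: {A7, C, G6, H, J, K4, Q8, R3, S8, T5, U, V5, W3} — 13 facts.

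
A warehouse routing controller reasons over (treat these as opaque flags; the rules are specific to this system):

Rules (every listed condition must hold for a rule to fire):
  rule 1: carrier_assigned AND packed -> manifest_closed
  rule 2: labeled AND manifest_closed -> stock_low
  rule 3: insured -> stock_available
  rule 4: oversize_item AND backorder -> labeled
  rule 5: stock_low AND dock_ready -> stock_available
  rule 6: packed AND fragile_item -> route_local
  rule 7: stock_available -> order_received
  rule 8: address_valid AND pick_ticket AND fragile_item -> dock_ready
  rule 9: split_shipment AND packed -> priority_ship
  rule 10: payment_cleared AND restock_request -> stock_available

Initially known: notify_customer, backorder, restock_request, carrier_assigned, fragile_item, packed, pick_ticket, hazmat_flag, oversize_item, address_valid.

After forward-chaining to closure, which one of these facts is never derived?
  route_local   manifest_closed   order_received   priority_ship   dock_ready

Round 1 — rule 1, rule 4, rule 6, rule 8, derive manifest_closed, labeled, route_local, dock_ready.
Round 2 — rule 2, derive stock_low.
Round 3 — rule 5, derive stock_available.
Round 4 — rule 7, derive order_received.
Derived: order_received (round 4), dock_ready (round 1), route_local (round 1), manifest_closed (round 1). priority_ship never appears in any round.

priority_ship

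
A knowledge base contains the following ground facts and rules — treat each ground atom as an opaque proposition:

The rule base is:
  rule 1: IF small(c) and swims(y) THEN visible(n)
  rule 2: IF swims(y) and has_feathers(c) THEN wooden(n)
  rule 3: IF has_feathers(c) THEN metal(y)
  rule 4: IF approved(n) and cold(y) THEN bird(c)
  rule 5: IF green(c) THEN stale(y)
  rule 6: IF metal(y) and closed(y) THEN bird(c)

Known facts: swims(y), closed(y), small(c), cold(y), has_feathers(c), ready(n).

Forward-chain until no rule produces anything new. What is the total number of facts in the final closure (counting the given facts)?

Round 1: rule 1 [IF small(c) and swims(y) THEN visible(n)]; rule 2 [IF swims(y) and has_feathers(c) THEN wooden(n)]; rule 3 [IF has_feathers(c) THEN metal(y)]. New: visible(n), wooden(n), metal(y).
Round 2: rule 6 [IF metal(y) and closed(y) THEN bird(c)]. New: bird(c).
Closure: {bird(c), closed(y), cold(y), has_feathers(c), metal(y), ready(n), small(c), swims(y), visible(n), wooden(n)} — 10 facts.

10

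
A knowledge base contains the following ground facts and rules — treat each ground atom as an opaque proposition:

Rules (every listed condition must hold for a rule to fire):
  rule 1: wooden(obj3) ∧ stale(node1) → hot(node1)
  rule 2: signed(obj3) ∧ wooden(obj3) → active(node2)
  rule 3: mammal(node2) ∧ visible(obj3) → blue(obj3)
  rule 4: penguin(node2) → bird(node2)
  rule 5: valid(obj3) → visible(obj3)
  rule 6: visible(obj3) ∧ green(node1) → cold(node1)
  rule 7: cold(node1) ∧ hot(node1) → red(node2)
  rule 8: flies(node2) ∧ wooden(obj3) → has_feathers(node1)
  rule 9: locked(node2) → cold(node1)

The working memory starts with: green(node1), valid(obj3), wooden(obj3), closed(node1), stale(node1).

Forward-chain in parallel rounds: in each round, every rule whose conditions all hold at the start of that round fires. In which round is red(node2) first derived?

[1] rule 1 [wooden(obj3) ∧ stale(node1) → hot(node1)]; rule 5 [valid(obj3) → visible(obj3)]. ⇒ new: hot(node1), visible(obj3).
[2] rule 6 [visible(obj3) ∧ green(node1) → cold(node1)]. ⇒ new: cold(node1).
[3] rule 7 [cold(node1) ∧ hot(node1) → red(node2)]. ⇒ new: red(node2).
red(node2) first appears in round 3.

3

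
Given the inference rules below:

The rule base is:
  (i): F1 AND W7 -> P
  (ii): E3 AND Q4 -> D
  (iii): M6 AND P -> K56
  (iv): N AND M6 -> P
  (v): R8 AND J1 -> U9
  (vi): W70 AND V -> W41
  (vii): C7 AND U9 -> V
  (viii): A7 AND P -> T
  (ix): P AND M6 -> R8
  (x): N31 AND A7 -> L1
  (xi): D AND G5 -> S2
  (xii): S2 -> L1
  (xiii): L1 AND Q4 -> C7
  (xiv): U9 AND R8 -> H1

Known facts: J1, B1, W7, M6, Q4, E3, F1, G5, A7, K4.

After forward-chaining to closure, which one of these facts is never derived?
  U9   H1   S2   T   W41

Round 1: (i) [F1 AND W7 -> P]; (ii) [E3 AND Q4 -> D]. Adds P, D.
Round 2: (iii) [M6 AND P -> K56]; (viii) [A7 AND P -> T]; (ix) [P AND M6 -> R8]; (xi) [D AND G5 -> S2]. Adds K56, T, R8, S2.
Round 3: (v) [R8 AND J1 -> U9]; (xii) [S2 -> L1]. Adds U9, L1.
Round 4: (xiii) [L1 AND Q4 -> C7]; (xiv) [U9 AND R8 -> H1]. Adds C7, H1.
Round 5: (vii) [C7 AND U9 -> V]. Adds V.
Derived: T (round 2), U9 (round 3), S2 (round 2), H1 (round 4). W41 never appears in any round.

W41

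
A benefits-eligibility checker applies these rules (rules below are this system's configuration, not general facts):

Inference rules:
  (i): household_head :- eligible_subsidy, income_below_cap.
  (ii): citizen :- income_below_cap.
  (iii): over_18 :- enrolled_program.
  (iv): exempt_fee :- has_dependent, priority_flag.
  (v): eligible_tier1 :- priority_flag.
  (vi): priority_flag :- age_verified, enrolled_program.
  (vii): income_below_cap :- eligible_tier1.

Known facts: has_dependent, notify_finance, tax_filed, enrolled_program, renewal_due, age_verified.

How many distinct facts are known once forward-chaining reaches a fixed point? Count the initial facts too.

Round 1 — (iii), (vi), derive over_18, priority_flag.
Round 2 — (iv), (v), derive exempt_fee, eligible_tier1.
Round 3 — (vii), derive income_below_cap.
Round 4 — (ii), derive citizen.
Closure: {age_verified, citizen, eligible_tier1, enrolled_program, exempt_fee, has_dependent, income_below_cap, notify_finance, over_18, priority_flag, renewal_due, tax_filed} — 12 facts.

12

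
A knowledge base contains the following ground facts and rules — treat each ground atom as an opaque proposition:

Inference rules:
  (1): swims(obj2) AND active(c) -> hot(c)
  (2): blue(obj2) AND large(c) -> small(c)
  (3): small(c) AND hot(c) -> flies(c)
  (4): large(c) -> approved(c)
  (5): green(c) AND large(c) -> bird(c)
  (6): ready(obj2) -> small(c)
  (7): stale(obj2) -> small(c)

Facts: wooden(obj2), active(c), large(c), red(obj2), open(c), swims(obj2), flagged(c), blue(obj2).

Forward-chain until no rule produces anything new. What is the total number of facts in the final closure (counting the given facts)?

[1] (1) [swims(obj2) AND active(c) -> hot(c)]; (2) [blue(obj2) AND large(c) -> small(c)]; (4) [large(c) -> approved(c)]. ⇒ new: hot(c), small(c), approved(c).
[2] (3) [small(c) AND hot(c) -> flies(c)]. ⇒ new: flies(c).
Closure: {active(c), approved(c), blue(obj2), flagged(c), flies(c), hot(c), large(c), open(c), red(obj2), small(c), swims(obj2), wooden(obj2)} — 12 facts.

12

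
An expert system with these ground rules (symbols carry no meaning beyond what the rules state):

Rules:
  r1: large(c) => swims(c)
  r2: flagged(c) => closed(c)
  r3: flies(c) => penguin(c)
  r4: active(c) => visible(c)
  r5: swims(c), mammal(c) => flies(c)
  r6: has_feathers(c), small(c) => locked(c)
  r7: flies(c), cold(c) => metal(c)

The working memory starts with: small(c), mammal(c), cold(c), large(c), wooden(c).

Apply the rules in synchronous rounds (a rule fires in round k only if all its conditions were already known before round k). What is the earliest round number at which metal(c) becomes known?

3

Round 1 fires r1, giving swims(c).
Round 2 fires r5, giving flies(c).
Round 3 fires r3, r7, giving penguin(c), metal(c).
metal(c) first appears in round 3.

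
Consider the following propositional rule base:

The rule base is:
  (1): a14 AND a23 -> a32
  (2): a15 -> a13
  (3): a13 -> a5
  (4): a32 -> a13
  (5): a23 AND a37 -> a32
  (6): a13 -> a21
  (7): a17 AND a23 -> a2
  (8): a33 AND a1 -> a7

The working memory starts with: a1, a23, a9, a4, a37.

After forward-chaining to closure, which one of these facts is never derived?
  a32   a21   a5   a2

Round 1 — (5), derive a32.
Round 2 — (4), derive a13.
Round 3 — (3), (6), derive a5, a21.
Derived: a5 (round 3), a21 (round 3), a32 (round 1). a2 never appears in any round.

a2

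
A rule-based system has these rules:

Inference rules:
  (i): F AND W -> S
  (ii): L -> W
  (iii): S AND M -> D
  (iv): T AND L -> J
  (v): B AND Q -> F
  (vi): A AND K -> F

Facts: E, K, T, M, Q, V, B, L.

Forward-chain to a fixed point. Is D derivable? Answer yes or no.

yes

Round 1: (ii) [L -> W]; (iv) [T AND L -> J]; (v) [B AND Q -> F]. Adds W, J, F.
Round 2: (i) [F AND W -> S]. Adds S.
Round 3: (iii) [S AND M -> D]. Adds D.
D appears in round 3, so it is derivable.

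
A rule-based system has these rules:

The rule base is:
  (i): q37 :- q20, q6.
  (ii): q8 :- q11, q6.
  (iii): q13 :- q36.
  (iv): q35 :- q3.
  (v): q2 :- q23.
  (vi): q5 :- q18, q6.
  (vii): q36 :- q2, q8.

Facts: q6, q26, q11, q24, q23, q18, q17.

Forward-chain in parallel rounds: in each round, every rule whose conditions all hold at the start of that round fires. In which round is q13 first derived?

3

Round 1: (ii) [q8 :- q11, q6.]; (v) [q2 :- q23.]; (vi) [q5 :- q18, q6.]. Adds q8, q2, q5.
Round 2: (vii) [q36 :- q2, q8.]. Adds q36.
Round 3: (iii) [q13 :- q36.]. Adds q13.
q13 first appears in round 3.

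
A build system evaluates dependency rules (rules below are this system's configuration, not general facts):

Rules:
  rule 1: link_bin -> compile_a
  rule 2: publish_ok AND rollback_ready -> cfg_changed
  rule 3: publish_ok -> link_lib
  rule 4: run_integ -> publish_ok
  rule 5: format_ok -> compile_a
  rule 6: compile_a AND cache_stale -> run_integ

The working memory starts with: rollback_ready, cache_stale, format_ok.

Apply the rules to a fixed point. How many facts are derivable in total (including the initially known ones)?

8

Round 1 fires rule 5, giving compile_a.
Round 2 fires rule 6, giving run_integ.
Round 3 fires rule 4, giving publish_ok.
Round 4 fires rule 2, rule 3, giving cfg_changed, link_lib.
Closure: {cache_stale, cfg_changed, compile_a, format_ok, link_lib, publish_ok, rollback_ready, run_integ} — 8 facts.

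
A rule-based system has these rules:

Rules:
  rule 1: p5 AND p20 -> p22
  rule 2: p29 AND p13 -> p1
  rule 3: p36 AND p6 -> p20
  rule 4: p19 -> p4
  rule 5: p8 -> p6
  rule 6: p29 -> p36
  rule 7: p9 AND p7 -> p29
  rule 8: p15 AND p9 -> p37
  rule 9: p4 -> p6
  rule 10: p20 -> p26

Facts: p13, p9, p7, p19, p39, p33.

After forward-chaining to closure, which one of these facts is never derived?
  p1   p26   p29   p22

Round 1 — rule 4, rule 7, derive p4, p29.
Round 2 — rule 2, rule 6, rule 9, derive p1, p36, p6.
Round 3 — rule 3, derive p20.
Round 4 — rule 10, derive p26.
Derived: p1 (round 2), p26 (round 4), p29 (round 1). p22 never appears in any round.

p22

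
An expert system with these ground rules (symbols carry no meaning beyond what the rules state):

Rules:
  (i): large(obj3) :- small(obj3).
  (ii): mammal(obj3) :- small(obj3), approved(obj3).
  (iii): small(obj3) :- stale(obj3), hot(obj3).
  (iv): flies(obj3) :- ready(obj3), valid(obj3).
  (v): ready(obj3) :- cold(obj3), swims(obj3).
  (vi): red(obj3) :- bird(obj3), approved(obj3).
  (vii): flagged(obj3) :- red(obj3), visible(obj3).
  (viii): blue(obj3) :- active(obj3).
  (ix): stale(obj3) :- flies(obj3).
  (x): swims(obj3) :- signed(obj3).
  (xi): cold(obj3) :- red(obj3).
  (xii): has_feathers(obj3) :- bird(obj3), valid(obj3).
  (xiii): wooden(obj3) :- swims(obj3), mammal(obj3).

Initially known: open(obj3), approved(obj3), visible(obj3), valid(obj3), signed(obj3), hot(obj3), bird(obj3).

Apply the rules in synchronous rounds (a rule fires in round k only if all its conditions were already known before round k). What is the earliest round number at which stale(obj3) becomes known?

[1] (vi) [red(obj3) :- bird(obj3), approved(obj3).]; (x) [swims(obj3) :- signed(obj3).]; (xii) [has_feathers(obj3) :- bird(obj3), valid(obj3).]. ⇒ new: red(obj3), swims(obj3), has_feathers(obj3).
[2] (vii) [flagged(obj3) :- red(obj3), visible(obj3).]; (xi) [cold(obj3) :- red(obj3).]. ⇒ new: flagged(obj3), cold(obj3).
[3] (v) [ready(obj3) :- cold(obj3), swims(obj3).]. ⇒ new: ready(obj3).
[4] (iv) [flies(obj3) :- ready(obj3), valid(obj3).]. ⇒ new: flies(obj3).
[5] (ix) [stale(obj3) :- flies(obj3).]. ⇒ new: stale(obj3).
stale(obj3) first appears in round 5.

5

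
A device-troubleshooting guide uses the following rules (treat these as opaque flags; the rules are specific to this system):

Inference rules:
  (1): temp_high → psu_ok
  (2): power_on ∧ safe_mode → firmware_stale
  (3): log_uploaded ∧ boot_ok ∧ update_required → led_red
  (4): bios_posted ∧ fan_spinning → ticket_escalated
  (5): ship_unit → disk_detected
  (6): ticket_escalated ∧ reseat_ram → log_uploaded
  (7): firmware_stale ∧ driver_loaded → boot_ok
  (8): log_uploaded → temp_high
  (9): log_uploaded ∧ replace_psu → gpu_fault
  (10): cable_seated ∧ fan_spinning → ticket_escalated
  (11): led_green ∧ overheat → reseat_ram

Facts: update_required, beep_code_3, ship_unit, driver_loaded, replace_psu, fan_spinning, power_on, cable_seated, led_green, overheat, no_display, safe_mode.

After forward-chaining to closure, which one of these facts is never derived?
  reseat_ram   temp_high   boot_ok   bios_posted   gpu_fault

Round 1: (2) [power_on ∧ safe_mode → firmware_stale]; (5) [ship_unit → disk_detected]; (10) [cable_seated ∧ fan_spinning → ticket_escalated]; (11) [led_green ∧ overheat → reseat_ram]. Adds firmware_stale, disk_detected, ticket_escalated, reseat_ram.
Round 2: (6) [ticket_escalated ∧ reseat_ram → log_uploaded]; (7) [firmware_stale ∧ driver_loaded → boot_ok]. Adds log_uploaded, boot_ok.
Round 3: (3) [log_uploaded ∧ boot_ok ∧ update_required → led_red]; (8) [log_uploaded → temp_high]; (9) [log_uploaded ∧ replace_psu → gpu_fault]. Adds led_red, temp_high, gpu_fault.
Round 4: (1) [temp_high → psu_ok]. Adds psu_ok.
Derived: temp_high (round 3), reseat_ram (round 1), boot_ok (round 2), gpu_fault (round 3). bios_posted never appears in any round.

bios_posted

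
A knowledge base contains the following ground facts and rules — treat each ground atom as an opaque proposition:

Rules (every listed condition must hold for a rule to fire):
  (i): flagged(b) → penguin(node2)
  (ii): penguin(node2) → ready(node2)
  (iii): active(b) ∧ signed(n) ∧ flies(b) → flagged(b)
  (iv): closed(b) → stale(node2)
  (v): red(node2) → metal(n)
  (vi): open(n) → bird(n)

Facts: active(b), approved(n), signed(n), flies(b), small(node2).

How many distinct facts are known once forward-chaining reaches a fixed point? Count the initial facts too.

8

Round 1 — (iii), derive flagged(b).
Round 2 — (i), derive penguin(node2).
Round 3 — (ii), derive ready(node2).
Closure: {active(b), approved(n), flagged(b), flies(b), penguin(node2), ready(node2), signed(n), small(node2)} — 8 facts.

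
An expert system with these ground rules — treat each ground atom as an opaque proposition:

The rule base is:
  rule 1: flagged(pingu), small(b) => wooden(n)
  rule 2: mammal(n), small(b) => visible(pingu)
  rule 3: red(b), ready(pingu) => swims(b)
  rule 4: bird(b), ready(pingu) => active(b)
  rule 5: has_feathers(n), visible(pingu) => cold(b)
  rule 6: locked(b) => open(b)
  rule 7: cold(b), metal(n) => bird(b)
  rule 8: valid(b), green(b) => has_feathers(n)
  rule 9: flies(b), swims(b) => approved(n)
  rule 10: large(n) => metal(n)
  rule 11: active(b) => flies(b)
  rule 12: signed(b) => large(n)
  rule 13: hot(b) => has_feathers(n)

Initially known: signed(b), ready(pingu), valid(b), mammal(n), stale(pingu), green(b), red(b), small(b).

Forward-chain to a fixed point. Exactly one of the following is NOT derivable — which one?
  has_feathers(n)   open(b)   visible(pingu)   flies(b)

open(b)

Round 1: rule 2 [mammal(n), small(b) => visible(pingu)]; rule 3 [red(b), ready(pingu) => swims(b)]; rule 8 [valid(b), green(b) => has_feathers(n)]; rule 12 [signed(b) => large(n)]. Adds visible(pingu), swims(b), has_feathers(n), large(n).
Round 2: rule 5 [has_feathers(n), visible(pingu) => cold(b)]; rule 10 [large(n) => metal(n)]. Adds cold(b), metal(n).
Round 3: rule 7 [cold(b), metal(n) => bird(b)]. Adds bird(b).
Round 4: rule 4 [bird(b), ready(pingu) => active(b)]. Adds active(b).
Round 5: rule 11 [active(b) => flies(b)]. Adds flies(b).
Round 6: rule 9 [flies(b), swims(b) => approved(n)]. Adds approved(n).
Derived: visible(pingu) (round 1), has_feathers(n) (round 1), flies(b) (round 5). open(b) never appears in any round.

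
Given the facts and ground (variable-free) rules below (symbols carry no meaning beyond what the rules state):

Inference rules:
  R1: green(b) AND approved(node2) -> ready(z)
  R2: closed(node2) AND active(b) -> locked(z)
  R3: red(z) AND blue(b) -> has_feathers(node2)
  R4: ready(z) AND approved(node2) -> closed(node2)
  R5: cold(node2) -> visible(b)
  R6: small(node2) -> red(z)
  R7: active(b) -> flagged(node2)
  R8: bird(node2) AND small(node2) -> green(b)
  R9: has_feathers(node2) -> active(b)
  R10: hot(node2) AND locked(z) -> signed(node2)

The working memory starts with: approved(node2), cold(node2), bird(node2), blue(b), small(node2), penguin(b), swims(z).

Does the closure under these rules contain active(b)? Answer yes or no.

Round 1: R5 [cold(node2) -> visible(b)]; R6 [small(node2) -> red(z)]; R8 [bird(node2) AND small(node2) -> green(b)]. Adds visible(b), red(z), green(b).
Round 2: R1 [green(b) AND approved(node2) -> ready(z)]; R3 [red(z) AND blue(b) -> has_feathers(node2)]. Adds ready(z), has_feathers(node2).
Round 3: R4 [ready(z) AND approved(node2) -> closed(node2)]; R9 [has_feathers(node2) -> active(b)]. Adds closed(node2), active(b).
Round 4: R2 [closed(node2) AND active(b) -> locked(z)]; R7 [active(b) -> flagged(node2)]. Adds locked(z), flagged(node2).
active(b) appears in round 3, so it is derivable.

yes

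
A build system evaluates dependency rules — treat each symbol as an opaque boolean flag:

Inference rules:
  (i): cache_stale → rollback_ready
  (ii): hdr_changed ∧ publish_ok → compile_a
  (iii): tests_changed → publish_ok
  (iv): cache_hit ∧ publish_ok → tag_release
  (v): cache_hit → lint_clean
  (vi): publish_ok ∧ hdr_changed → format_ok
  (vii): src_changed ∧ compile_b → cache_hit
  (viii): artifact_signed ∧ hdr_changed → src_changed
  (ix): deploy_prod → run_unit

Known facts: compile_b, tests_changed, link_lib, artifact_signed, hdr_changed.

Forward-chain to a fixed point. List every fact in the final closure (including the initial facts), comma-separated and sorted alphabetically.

Round 1 fires (iii), (viii), giving publish_ok, src_changed.
Round 2 fires (ii), (vi), (vii), giving compile_a, format_ok, cache_hit.
Round 3 fires (iv), (v), giving tag_release, lint_clean.

artifact_signed, cache_hit, compile_a, compile_b, format_ok, hdr_changed, link_lib, lint_clean, publish_ok, src_changed, tag_release, tests_changed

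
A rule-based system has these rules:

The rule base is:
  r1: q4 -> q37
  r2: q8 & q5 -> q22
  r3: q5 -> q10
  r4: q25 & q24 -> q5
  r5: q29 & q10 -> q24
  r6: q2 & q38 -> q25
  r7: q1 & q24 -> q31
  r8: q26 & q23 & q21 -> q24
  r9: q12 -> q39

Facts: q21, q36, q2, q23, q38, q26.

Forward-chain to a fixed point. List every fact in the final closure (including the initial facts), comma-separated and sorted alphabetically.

q10, q2, q21, q23, q24, q25, q26, q36, q38, q5

Round 1: r6 [q2 & q38 -> q25]; r8 [q26 & q23 & q21 -> q24]. Adds q25, q24.
Round 2: r4 [q25 & q24 -> q5]. Adds q5.
Round 3: r3 [q5 -> q10]. Adds q10.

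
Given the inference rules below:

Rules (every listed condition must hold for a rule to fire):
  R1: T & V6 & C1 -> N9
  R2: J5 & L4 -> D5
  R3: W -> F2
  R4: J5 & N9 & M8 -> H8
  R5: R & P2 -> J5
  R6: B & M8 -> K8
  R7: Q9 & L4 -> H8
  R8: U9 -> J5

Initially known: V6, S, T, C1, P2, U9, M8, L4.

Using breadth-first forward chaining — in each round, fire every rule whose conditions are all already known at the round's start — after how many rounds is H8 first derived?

2

Round 1: R1 [T & V6 & C1 -> N9]; R8 [U9 -> J5]. New: N9, J5.
Round 2: R2 [J5 & L4 -> D5]; R4 [J5 & N9 & M8 -> H8]. New: D5, H8.
H8 first appears in round 2.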